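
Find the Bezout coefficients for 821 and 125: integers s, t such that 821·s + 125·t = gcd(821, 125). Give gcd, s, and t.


Euclidean algorithm on (821, 125) — divide until remainder is 0:
  821 = 6 · 125 + 71
  125 = 1 · 71 + 54
  71 = 1 · 54 + 17
  54 = 3 · 17 + 3
  17 = 5 · 3 + 2
  3 = 1 · 2 + 1
  2 = 2 · 1 + 0
gcd(821, 125) = 1.
Track Bezout coefficients alongside the remainders: start with r₀ = 821 = a·1 + b·0 (s = 1, t = 0) and r₁ = 125 = a·0 + b·1 (s = 0, t = 1); each new remainder r_{k+1} = r_{k-1} − q_k·r_k inherits s_{k+1} = s_{k-1} − q_k·s_k, t_{k+1} = t_{k-1} − q_k·t_k, so r_k = a·s_k + b·t_k at every step:
  q = 6: r = 71, s = 1 − 6·0 = 1, t = 0 − 6·1 = -6  (check: 821·1 + 125·(-6) = 71)
  q = 1: r = 54, s = 0 − 1·1 = -1, t = 1 − 1·(-6) = 7  (check: 821·(-1) + 125·7 = 54)
  q = 1: r = 17, s = 1 − 1·(-1) = 2, t = -6 − 1·7 = -13  (check: 821·2 + 125·(-13) = 17)
  q = 3: r = 3, s = -1 − 3·2 = -7, t = 7 − 3·(-13) = 46  (check: 821·(-7) + 125·46 = 3)
  q = 5: r = 2, s = 2 − 5·(-7) = 37, t = -13 − 5·46 = -243  (check: 821·37 + 125·(-243) = 2)
  q = 1: r = 1, s = -7 − 1·37 = -44, t = 46 − 1·(-243) = 289  (check: 821·(-44) + 125·289 = 1)
The row with r = 1 (the gcd) gives the Bezout coefficients s = -44, t = 289.
Result: 821 · (-44) + 125 · (289) = 1.

gcd(821, 125) = 1; s = -44, t = 289 (check: 821·(-44) + 125·289 = 1).


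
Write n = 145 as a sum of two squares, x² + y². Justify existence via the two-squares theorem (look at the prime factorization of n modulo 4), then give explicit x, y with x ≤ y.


Step 1: Factor n = 145 = 5 · 29.
Step 2: Check the mod-4 condition on each prime factor: 5 ≡ 1 (mod 4), exponent 1; 29 ≡ 1 (mod 4), exponent 1.
All primes ≡ 3 (mod 4) appear to even exponent (or don't appear), so by the two-squares theorem n IS expressible as a sum of two squares.
Step 3: Build a representation. Here n = 5 · 29 is a product of primes ≡ 1 (mod 4). Each prime p ≡ 1 (mod 4) is itself a sum of two squares; find a² by testing p − a² for a perfect square:
  5: 5 − 1² = 4 = 2² ⇒ 5 = 1² + 2².
  29: 29 − 1² = 28, 29 − 2² = 25 = 5² ⇒ 29 = 2² + 5².
  Combine using the Brahmagupta–Fibonacci identity (a² + b²)(c² + d²) = (ac − bd)² + (ad + bc)² = (ac + bd)² + (ad − bc)²:
  5 · 29 = 145: from (1² + 2²)(2² + 5²), take (1·2 − 2·5, 1·5 + 2·2) = (2 − 10, 5 + 4) = (-8, 9); dropping signs (only squares matter) gives (8, 9); check 8² + 9² = 64 + 81 = 145 ✓.
Step 4: Order so x ≤ y and verify: 8² + 9² = 64 + 81 = 145 = n. ✓

n = 145 = 8² + 9² (one valid representation with x ≤ y).


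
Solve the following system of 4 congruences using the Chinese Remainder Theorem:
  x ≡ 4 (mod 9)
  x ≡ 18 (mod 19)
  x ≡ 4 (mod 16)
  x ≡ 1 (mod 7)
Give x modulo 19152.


Product of moduli M = 9 · 19 · 16 · 7 = 19152.
Merge one congruence at a time:
  Start: x ≡ 4 (mod 9).
  Combine with x ≡ 18 (mod 19); new modulus lcm = 171.
    Write x = 4 + 9·t and substitute into x ≡ 18 (mod 19): 9·t ≡ 18 − 4 = 14 (mod 19).
    The inverse of 9 mod 19 is 17 (since 9·17 = 153 = 8·19 + 1), so t ≡ 17·14 = 238 ≡ 10 (mod 19).
    Then x = 4 + 9·10 = 94, valid modulo lcm(9, 19) = 171: x ≡ 94 (mod 171).
  Combine with x ≡ 4 (mod 16); new modulus lcm = 2736.
    Write x = 94 + 171·t and substitute into x ≡ 4 (mod 16): 171·t ≡ 4 − 94 = -90 (mod 16).
    Reduce coefficients mod 16: 11·t ≡ 6 (mod 16).
    The inverse of 11 mod 16 is 3 (since 11·3 = 33 = 2·16 + 1), so t ≡ 3·6 = 18 ≡ 2 (mod 16).
    Then x = 94 + 171·2 = 436, valid modulo lcm(171, 16) = 2736: x ≡ 436 (mod 2736).
  Combine with x ≡ 1 (mod 7); new modulus lcm = 19152.
    Write x = 436 + 2736·t and substitute into x ≡ 1 (mod 7): 2736·t ≡ 1 − 436 = -435 (mod 7).
    Reduce coefficients mod 7: 6·t ≡ 6 (mod 7).
    The inverse of 6 mod 7 is 6 (since 6·6 = 36 = 5·7 + 1), so t ≡ 6·6 = 36 ≡ 1 (mod 7).
    Then x = 436 + 2736·1 = 3172, valid modulo lcm(2736, 7) = 19152: x ≡ 3172 (mod 19152).
Verify against each original: 3172 mod 9 = 4, 3172 mod 19 = 18, 3172 mod 16 = 4, 3172 mod 7 = 1.

x ≡ 3172 (mod 19152).


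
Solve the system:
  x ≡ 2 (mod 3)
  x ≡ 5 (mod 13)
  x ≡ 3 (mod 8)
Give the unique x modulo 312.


Moduli 3, 13, 8 are pairwise coprime; by CRT there is a unique solution modulo M = 3 · 13 · 8 = 312.
Solve pairwise, accumulating the modulus:
  Start with x ≡ 2 (mod 3).
  Combine with x ≡ 5 (mod 13): since gcd(3, 13) = 1, we get a unique residue mod 39.
    Write x = 2 + 3·t and substitute into x ≡ 5 (mod 13): 3·t ≡ 5 − 2 = 3 (mod 13).
    The inverse of 3 mod 13 is 9 (since 3·9 = 27 = 2·13 + 1), so t ≡ 9·3 = 27 ≡ 1 (mod 13).
    Then x = 2 + 3·1 = 5, valid modulo lcm(3, 13) = 39: x ≡ 5 (mod 39).
  Combine with x ≡ 3 (mod 8): since gcd(39, 8) = 1, we get a unique residue mod 312.
    Write x = 5 + 39·t and substitute into x ≡ 3 (mod 8): 39·t ≡ 3 − 5 = -2 (mod 8).
    Reduce coefficients mod 8: 7·t ≡ 6 (mod 8).
    The inverse of 7 mod 8 is 7 (since 7·7 = 49 = 6·8 + 1), so t ≡ 7·6 = 42 ≡ 2 (mod 8).
    Then x = 5 + 39·2 = 83, valid modulo lcm(39, 8) = 312: x ≡ 83 (mod 312).
Verify: 83 mod 3 = 2 ✓, 83 mod 13 = 5 ✓, 83 mod 8 = 3 ✓.

x ≡ 83 (mod 312).


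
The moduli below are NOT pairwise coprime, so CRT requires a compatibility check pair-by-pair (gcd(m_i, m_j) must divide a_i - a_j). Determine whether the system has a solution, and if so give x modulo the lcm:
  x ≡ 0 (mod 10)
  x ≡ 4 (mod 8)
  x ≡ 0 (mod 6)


Moduli 10, 8, 6 are not pairwise coprime, so CRT works modulo lcm(m_i) when all pairwise compatibility conditions hold.
Pairwise compatibility: gcd(m_i, m_j) must divide a_i - a_j for every pair.
Merge one congruence at a time:
  Start: x ≡ 0 (mod 10).
  Combine with x ≡ 4 (mod 8): gcd(10, 8) = 2; 4 - 0 = 4, which IS divisible by 2, so compatible.
    Write x = 0 + 10·t and substitute into x ≡ 4 (mod 8): 10·t ≡ 4 − 0 = 4 (mod 8).
    Divide the congruence (and modulus) by g = 2: 5·t ≡ 2 (mod 4).
    Reduce coefficients mod 4: 1·t ≡ 2 (mod 4).
    So t ≡ 2 (mod 4).
    Then x = 0 + 10·2 = 20, valid modulo lcm(10, 8) = 40: x ≡ 20 (mod 40).
  Combine with x ≡ 0 (mod 6): gcd(40, 6) = 2; 0 - 20 = -20, which IS divisible by 2, so compatible.
    Write x = 20 + 40·t and substitute into x ≡ 0 (mod 6): 40·t ≡ 0 − 20 = -20 (mod 6).
    Divide the congruence (and modulus) by g = 2: 20·t ≡ -10 (mod 3).
    Reduce coefficients mod 3: 2·t ≡ 2 (mod 3).
    The inverse of 2 mod 3 is 2 (since 2·2 = 4 = 1·3 + 1), so t ≡ 2·2 = 4 ≡ 1 (mod 3).
    Then x = 20 + 40·1 = 60, valid modulo lcm(40, 6) = 120: x ≡ 60 (mod 120).
Verify: 60 mod 10 = 0, 60 mod 8 = 4, 60 mod 6 = 0.

x ≡ 60 (mod 120).


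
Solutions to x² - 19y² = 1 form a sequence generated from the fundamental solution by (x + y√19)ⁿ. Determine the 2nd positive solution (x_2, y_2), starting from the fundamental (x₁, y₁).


Step 1: Find the fundamental solution (x₁, y₁) of x² - 19y² = 1.
  Expand √19 as a continued fraction. a₀ = ⌊√19⌋ = 4; iterate m_{k+1} = d_k·a_k − m_k, d_{k+1} = (19 − m_{k+1}²)/d_k, a_{k+1} = ⌊(a₀ + m_{k+1})/d_{k+1}⌋ (starting m₀ = 0, d₀ = 1), with convergents p_k = a_k·p_{k-1} + p_{k-2}, q_k = a_k·q_{k-1} + q_{k-2} (p₋₁ = 1, q₋₁ = 0):
  k = 0: a₀ = 4; p₀/q₀ = 4/1; p₀² − 19·q₀² = 16 − 19 = -3.
  k = 1: m = 4, d = 3, a = ⌊(4 + 4)/3⌋ = 2; p/q = (2·4 + 1)/(2·1 + 0) = 9/2; p² − 19·q² = 81 − 76 = 5.
  k = 2: m = 2, d = 5, a = ⌊(4 + 2)/5⌋ = 1; p/q = (1·9 + 4)/(1·2 + 1) = 13/3; p² − 19·q² = 169 − 171 = -2.
  k = 3: m = 3, d = 2, a = ⌊(4 + 3)/2⌋ = 3; p/q = (3·13 + 9)/(3·3 + 2) = 48/11; p² − 19·q² = 2304 − 2299 = 5.
  k = 4: m = 3, d = 5, a = ⌊(4 + 3)/5⌋ = 1; p/q = (1·48 + 13)/(1·11 + 3) = 61/14; p² − 19·q² = 3721 − 3724 = -3.
  k = 5: m = 2, d = 3, a = ⌊(4 + 2)/3⌋ = 2; p/q = (2·61 + 48)/(2·14 + 11) = 170/39; p² − 19·q² = 28900 − 28899 = 1.
  The first convergent with p² − 19·q² = 1 gives the fundamental solution (x₁, y₁) = (170, 39).
Step 2: Apply the recurrence (x_{n+1}, y_{n+1}) = (x₁x_n + 19y₁y_n, x₁y_n + y₁x_n) repeatedly.
  From (x_1, y_1) = (170, 39): x_2 = 170·170 + 19·39·39 = 57799; y_2 = 170·39 + 39·170 = 13260.
Step 3: Verify x_2² - 19·y_2² = 3340724401 - 3340724400 = 1 (should be 1). ✓

(x_1, y_1) = (170, 39); (x_2, y_2) = (57799, 13260).


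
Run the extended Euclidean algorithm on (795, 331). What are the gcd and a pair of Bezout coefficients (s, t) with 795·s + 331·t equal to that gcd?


Euclidean algorithm on (795, 331) — divide until remainder is 0:
  795 = 2 · 331 + 133
  331 = 2 · 133 + 65
  133 = 2 · 65 + 3
  65 = 21 · 3 + 2
  3 = 1 · 2 + 1
  2 = 2 · 1 + 0
gcd(795, 331) = 1.
Track Bezout coefficients alongside the remainders: start with r₀ = 795 = a·1 + b·0 (s = 1, t = 0) and r₁ = 331 = a·0 + b·1 (s = 0, t = 1); each new remainder r_{k+1} = r_{k-1} − q_k·r_k inherits s_{k+1} = s_{k-1} − q_k·s_k, t_{k+1} = t_{k-1} − q_k·t_k, so r_k = a·s_k + b·t_k at every step:
  q = 2: r = 133, s = 1 − 2·0 = 1, t = 0 − 2·1 = -2  (check: 795·1 + 331·(-2) = 133)
  q = 2: r = 65, s = 0 − 2·1 = -2, t = 1 − 2·(-2) = 5  (check: 795·(-2) + 331·5 = 65)
  q = 2: r = 3, s = 1 − 2·(-2) = 5, t = -2 − 2·5 = -12  (check: 795·5 + 331·(-12) = 3)
  q = 21: r = 2, s = -2 − 21·5 = -107, t = 5 − 21·(-12) = 257  (check: 795·(-107) + 331·257 = 2)
  q = 1: r = 1, s = 5 − 1·(-107) = 112, t = -12 − 1·257 = -269  (check: 795·112 + 331·(-269) = 1)
The row with r = 1 (the gcd) gives the Bezout coefficients s = 112, t = -269.
Result: 795 · (112) + 331 · (-269) = 1.

gcd(795, 331) = 1; s = 112, t = -269 (check: 795·112 + 331·(-269) = 1).


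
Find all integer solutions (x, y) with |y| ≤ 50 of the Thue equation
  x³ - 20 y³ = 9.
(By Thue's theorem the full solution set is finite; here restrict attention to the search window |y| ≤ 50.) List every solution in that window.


The equation is x³ - 20y³ = 9. For fixed y, x³ = 20·y³ + 9, so a solution requires the RHS to be a perfect cube.
Strategy: iterate y from -50 to 50, compute RHS = 20·y³ + 9, and check whether it is a (positive or negative) perfect cube.
Check small values of y:
  y = 0: RHS = 9 is not a perfect cube.
  y = 1: RHS = 29 is not a perfect cube.
  y = -1: RHS = -11 is not a perfect cube.
  y = 2: RHS = 169 is not a perfect cube.
  y = -2: RHS = -151 is not a perfect cube.
  y = 3: RHS = 549 is not a perfect cube.
  y = -3: RHS = -531 is not a perfect cube.
Continuing the search up to |y| = 50 finds no solutions either.
No (x, y) in the scanned range satisfies the equation.

No integer solutions with |y| ≤ 50.


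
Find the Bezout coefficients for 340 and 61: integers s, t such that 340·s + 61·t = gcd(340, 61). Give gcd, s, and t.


Euclidean algorithm on (340, 61) — divide until remainder is 0:
  340 = 5 · 61 + 35
  61 = 1 · 35 + 26
  35 = 1 · 26 + 9
  26 = 2 · 9 + 8
  9 = 1 · 8 + 1
  8 = 8 · 1 + 0
gcd(340, 61) = 1.
Track Bezout coefficients alongside the remainders: start with r₀ = 340 = a·1 + b·0 (s = 1, t = 0) and r₁ = 61 = a·0 + b·1 (s = 0, t = 1); each new remainder r_{k+1} = r_{k-1} − q_k·r_k inherits s_{k+1} = s_{k-1} − q_k·s_k, t_{k+1} = t_{k-1} − q_k·t_k, so r_k = a·s_k + b·t_k at every step:
  q = 5: r = 35, s = 1 − 5·0 = 1, t = 0 − 5·1 = -5  (check: 340·1 + 61·(-5) = 35)
  q = 1: r = 26, s = 0 − 1·1 = -1, t = 1 − 1·(-5) = 6  (check: 340·(-1) + 61·6 = 26)
  q = 1: r = 9, s = 1 − 1·(-1) = 2, t = -5 − 1·6 = -11  (check: 340·2 + 61·(-11) = 9)
  q = 2: r = 8, s = -1 − 2·2 = -5, t = 6 − 2·(-11) = 28  (check: 340·(-5) + 61·28 = 8)
  q = 1: r = 1, s = 2 − 1·(-5) = 7, t = -11 − 1·28 = -39  (check: 340·7 + 61·(-39) = 1)
The row with r = 1 (the gcd) gives the Bezout coefficients s = 7, t = -39.
Result: 340 · (7) + 61 · (-39) = 1.

gcd(340, 61) = 1; s = 7, t = -39 (check: 340·7 + 61·(-39) = 1).


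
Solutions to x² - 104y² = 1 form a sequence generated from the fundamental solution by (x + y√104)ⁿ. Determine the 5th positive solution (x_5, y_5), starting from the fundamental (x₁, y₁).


Step 1: Find the fundamental solution (x₁, y₁) of x² - 104y² = 1.
  Expand √104 as a continued fraction. a₀ = ⌊√104⌋ = 10; iterate m_{k+1} = d_k·a_k − m_k, d_{k+1} = (104 − m_{k+1}²)/d_k, a_{k+1} = ⌊(a₀ + m_{k+1})/d_{k+1}⌋ (starting m₀ = 0, d₀ = 1), with convergents p_k = a_k·p_{k-1} + p_{k-2}, q_k = a_k·q_{k-1} + q_{k-2} (p₋₁ = 1, q₋₁ = 0):
  k = 0: a₀ = 10; p₀/q₀ = 10/1; p₀² − 104·q₀² = 100 − 104 = -4.
  k = 1: m = 10, d = 4, a = ⌊(10 + 10)/4⌋ = 5; p/q = (5·10 + 1)/(5·1 + 0) = 51/5; p² − 104·q² = 2601 − 2600 = 1.
  The first convergent with p² − 104·q² = 1 gives the fundamental solution (x₁, y₁) = (51, 5).
Step 2: Apply the recurrence (x_{n+1}, y_{n+1}) = (x₁x_n + 104y₁y_n, x₁y_n + y₁x_n) repeatedly.
  From (x_1, y_1) = (51, 5): x_2 = 51·51 + 104·5·5 = 5201; y_2 = 51·5 + 5·51 = 510.
  From (x_2, y_2) = (5201, 510): x_3 = 51·5201 + 104·5·510 = 530451; y_3 = 51·510 + 5·5201 = 52015.
  From (x_3, y_3) = (530451, 52015): x_4 = 51·530451 + 104·5·52015 = 54100801; y_4 = 51·52015 + 5·530451 = 5305020.
  From (x_4, y_4) = (54100801, 5305020): x_5 = 51·54100801 + 104·5·5305020 = 5517751251; y_5 = 51·5305020 + 5·54100801 = 541060025.
Step 3: Verify x_5² - 104·y_5² = 30445578867912065001 - 30445578867912065000 = 1 (should be 1). ✓

(x_1, y_1) = (51, 5); (x_5, y_5) = (5517751251, 541060025).


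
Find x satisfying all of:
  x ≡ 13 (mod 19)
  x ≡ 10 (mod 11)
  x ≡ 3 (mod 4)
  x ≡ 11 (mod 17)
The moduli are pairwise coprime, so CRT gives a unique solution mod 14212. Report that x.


Product of moduli M = 19 · 11 · 4 · 17 = 14212.
Merge one congruence at a time:
  Start: x ≡ 13 (mod 19).
  Combine with x ≡ 10 (mod 11); new modulus lcm = 209.
    Write x = 13 + 19·t and substitute into x ≡ 10 (mod 11): 19·t ≡ 10 − 13 = -3 (mod 11).
    Reduce coefficients mod 11: 8·t ≡ 8 (mod 11).
    The inverse of 8 mod 11 is 7 (since 8·7 = 56 = 5·11 + 1), so t ≡ 7·8 = 56 ≡ 1 (mod 11).
    Then x = 13 + 19·1 = 32, valid modulo lcm(19, 11) = 209: x ≡ 32 (mod 209).
  Combine with x ≡ 3 (mod 4); new modulus lcm = 836.
    Write x = 32 + 209·t and substitute into x ≡ 3 (mod 4): 209·t ≡ 3 − 32 = -29 (mod 4).
    Reduce coefficients mod 4: 1·t ≡ 3 (mod 4).
    So t ≡ 3 (mod 4).
    Then x = 32 + 209·3 = 659, valid modulo lcm(209, 4) = 836: x ≡ 659 (mod 836).
  Combine with x ≡ 11 (mod 17); new modulus lcm = 14212.
    Write x = 659 + 836·t and substitute into x ≡ 11 (mod 17): 836·t ≡ 11 − 659 = -648 (mod 17).
    Reduce coefficients mod 17: 3·t ≡ 15 (mod 17).
    The inverse of 3 mod 17 is 6 (since 3·6 = 18 = 1·17 + 1), so t ≡ 6·15 = 90 ≡ 5 (mod 17).
    Then x = 659 + 836·5 = 4839, valid modulo lcm(836, 17) = 14212: x ≡ 4839 (mod 14212).
Verify against each original: 4839 mod 19 = 13, 4839 mod 11 = 10, 4839 mod 4 = 3, 4839 mod 17 = 11.

x ≡ 4839 (mod 14212).


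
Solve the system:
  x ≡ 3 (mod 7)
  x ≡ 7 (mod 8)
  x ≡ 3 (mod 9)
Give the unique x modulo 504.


Moduli 7, 8, 9 are pairwise coprime; by CRT there is a unique solution modulo M = 7 · 8 · 9 = 504.
Solve pairwise, accumulating the modulus:
  Start with x ≡ 3 (mod 7).
  Combine with x ≡ 7 (mod 8): since gcd(7, 8) = 1, we get a unique residue mod 56.
    Write x = 3 + 7·t and substitute into x ≡ 7 (mod 8): 7·t ≡ 7 − 3 = 4 (mod 8).
    The inverse of 7 mod 8 is 7 (since 7·7 = 49 = 6·8 + 1), so t ≡ 7·4 = 28 ≡ 4 (mod 8).
    Then x = 3 + 7·4 = 31, valid modulo lcm(7, 8) = 56: x ≡ 31 (mod 56).
  Combine with x ≡ 3 (mod 9): since gcd(56, 9) = 1, we get a unique residue mod 504.
    Write x = 31 + 56·t and substitute into x ≡ 3 (mod 9): 56·t ≡ 3 − 31 = -28 (mod 9).
    Reduce coefficients mod 9: 2·t ≡ 8 (mod 9).
    The inverse of 2 mod 9 is 5 (since 2·5 = 10 = 1·9 + 1), so t ≡ 5·8 = 40 ≡ 4 (mod 9).
    Then x = 31 + 56·4 = 255, valid modulo lcm(56, 9) = 504: x ≡ 255 (mod 504).
Verify: 255 mod 7 = 3 ✓, 255 mod 8 = 7 ✓, 255 mod 9 = 3 ✓.

x ≡ 255 (mod 504).


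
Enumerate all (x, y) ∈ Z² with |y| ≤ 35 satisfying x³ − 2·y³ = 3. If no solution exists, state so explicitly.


The equation is x³ - 2y³ = 3. For fixed y, x³ = 2·y³ + 3, so a solution requires the RHS to be a perfect cube.
Strategy: iterate y from -35 to 35, compute RHS = 2·y³ + 3, and check whether it is a (positive or negative) perfect cube.
Check small values of y:
  y = 0: RHS = 3 is not a perfect cube.
  y = 1: RHS = 5 is not a perfect cube.
  y = -1: RHS = 1 = (1)³ ⇒ x = 1 works.
  y = 2: RHS = 19 is not a perfect cube.
  y = -2: RHS = -13 is not a perfect cube.
  y = 3: RHS = 57 is not a perfect cube.
  y = -3: RHS = -51 is not a perfect cube.
Continuing, at y = -4: RHS = -125 = (-5)³ ⇒ x = -5 works.
Searching the remaining y in |y| ≤ 35 finds no further solutions.
Collected solutions: (1, -1), (-5, -4).

Solutions (with |y| ≤ 35): (1, -1), (-5, -4).


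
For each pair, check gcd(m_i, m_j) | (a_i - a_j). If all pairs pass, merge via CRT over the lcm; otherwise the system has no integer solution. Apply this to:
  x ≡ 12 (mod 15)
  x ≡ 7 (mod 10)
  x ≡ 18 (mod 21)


Moduli 15, 10, 21 are not pairwise coprime, so CRT works modulo lcm(m_i) when all pairwise compatibility conditions hold.
Pairwise compatibility: gcd(m_i, m_j) must divide a_i - a_j for every pair.
Merge one congruence at a time:
  Start: x ≡ 12 (mod 15).
  Combine with x ≡ 7 (mod 10): gcd(15, 10) = 5; 7 - 12 = -5, which IS divisible by 5, so compatible.
    Write x = 12 + 15·t and substitute into x ≡ 7 (mod 10): 15·t ≡ 7 − 12 = -5 (mod 10).
    Divide the congruence (and modulus) by g = 5: 3·t ≡ -1 (mod 2).
    Reduce coefficients mod 2: 1·t ≡ 1 (mod 2).
    So t ≡ 1 (mod 2).
    Then x = 12 + 15·1 = 27, valid modulo lcm(15, 10) = 30: x ≡ 27 (mod 30).
  Combine with x ≡ 18 (mod 21): gcd(30, 21) = 3; 18 - 27 = -9, which IS divisible by 3, so compatible.
    Write x = 27 + 30·t and substitute into x ≡ 18 (mod 21): 30·t ≡ 18 − 27 = -9 (mod 21).
    Divide the congruence (and modulus) by g = 3: 10·t ≡ -3 (mod 7).
    Reduce coefficients mod 7: 3·t ≡ 4 (mod 7).
    The inverse of 3 mod 7 is 5 (since 3·5 = 15 = 2·7 + 1), so t ≡ 5·4 = 20 ≡ 6 (mod 7).
    Then x = 27 + 30·6 = 207, valid modulo lcm(30, 21) = 210: x ≡ 207 (mod 210).
Verify: 207 mod 15 = 12, 207 mod 10 = 7, 207 mod 21 = 18.

x ≡ 207 (mod 210).


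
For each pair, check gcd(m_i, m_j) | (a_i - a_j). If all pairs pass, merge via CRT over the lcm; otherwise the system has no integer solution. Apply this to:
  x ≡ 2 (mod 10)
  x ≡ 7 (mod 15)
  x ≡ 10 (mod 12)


Moduli 10, 15, 12 are not pairwise coprime, so CRT works modulo lcm(m_i) when all pairwise compatibility conditions hold.
Pairwise compatibility: gcd(m_i, m_j) must divide a_i - a_j for every pair.
Merge one congruence at a time:
  Start: x ≡ 2 (mod 10).
  Combine with x ≡ 7 (mod 15): gcd(10, 15) = 5; 7 - 2 = 5, which IS divisible by 5, so compatible.
    Write x = 2 + 10·t and substitute into x ≡ 7 (mod 15): 10·t ≡ 7 − 2 = 5 (mod 15).
    Divide the congruence (and modulus) by g = 5: 2·t ≡ 1 (mod 3).
    The inverse of 2 mod 3 is 2 (since 2·2 = 4 = 1·3 + 1), so t ≡ 2·1 = 2 ≡ 2 (mod 3).
    Then x = 2 + 10·2 = 22, valid modulo lcm(10, 15) = 30: x ≡ 22 (mod 30).
  Combine with x ≡ 10 (mod 12): gcd(30, 12) = 6; 10 - 22 = -12, which IS divisible by 6, so compatible.
    Write x = 22 + 30·t and substitute into x ≡ 10 (mod 12): 30·t ≡ 10 − 22 = -12 (mod 12).
    Divide the congruence (and modulus) by g = 6: 5·t ≡ -2 (mod 2).
    Reduce coefficients mod 2: 1·t ≡ 0 (mod 2).
    So t ≡ 0 (mod 2).
    Then x = 22 + 30·0 = 22, valid modulo lcm(30, 12) = 60: x ≡ 22 (mod 60).
Verify: 22 mod 10 = 2, 22 mod 15 = 7, 22 mod 12 = 10.

x ≡ 22 (mod 60).


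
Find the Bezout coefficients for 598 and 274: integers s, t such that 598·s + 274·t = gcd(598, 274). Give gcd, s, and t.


Euclidean algorithm on (598, 274) — divide until remainder is 0:
  598 = 2 · 274 + 50
  274 = 5 · 50 + 24
  50 = 2 · 24 + 2
  24 = 12 · 2 + 0
gcd(598, 274) = 2.
Track Bezout coefficients alongside the remainders: start with r₀ = 598 = a·1 + b·0 (s = 1, t = 0) and r₁ = 274 = a·0 + b·1 (s = 0, t = 1); each new remainder r_{k+1} = r_{k-1} − q_k·r_k inherits s_{k+1} = s_{k-1} − q_k·s_k, t_{k+1} = t_{k-1} − q_k·t_k, so r_k = a·s_k + b·t_k at every step:
  q = 2: r = 50, s = 1 − 2·0 = 1, t = 0 − 2·1 = -2  (check: 598·1 + 274·(-2) = 50)
  q = 5: r = 24, s = 0 − 5·1 = -5, t = 1 − 5·(-2) = 11  (check: 598·(-5) + 274·11 = 24)
  q = 2: r = 2, s = 1 − 2·(-5) = 11, t = -2 − 2·11 = -24  (check: 598·11 + 274·(-24) = 2)
The row with r = 2 (the gcd) gives the Bezout coefficients s = 11, t = -24.
Result: 598 · (11) + 274 · (-24) = 2.

gcd(598, 274) = 2; s = 11, t = -24 (check: 598·11 + 274·(-24) = 2).


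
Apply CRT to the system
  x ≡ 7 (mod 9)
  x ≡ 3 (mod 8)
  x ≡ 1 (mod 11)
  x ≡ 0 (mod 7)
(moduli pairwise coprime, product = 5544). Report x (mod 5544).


Product of moduli M = 9 · 8 · 11 · 7 = 5544.
Merge one congruence at a time:
  Start: x ≡ 7 (mod 9).
  Combine with x ≡ 3 (mod 8); new modulus lcm = 72.
    Write x = 7 + 9·t and substitute into x ≡ 3 (mod 8): 9·t ≡ 3 − 7 = -4 (mod 8).
    Reduce coefficients mod 8: 1·t ≡ 4 (mod 8).
    So t ≡ 4 (mod 8).
    Then x = 7 + 9·4 = 43, valid modulo lcm(9, 8) = 72: x ≡ 43 (mod 72).
  Combine with x ≡ 1 (mod 11); new modulus lcm = 792.
    Write x = 43 + 72·t and substitute into x ≡ 1 (mod 11): 72·t ≡ 1 − 43 = -42 (mod 11).
    Reduce coefficients mod 11: 6·t ≡ 2 (mod 11).
    The inverse of 6 mod 11 is 2 (since 6·2 = 12 = 1·11 + 1), so t ≡ 2·2 = 4 ≡ 4 (mod 11).
    Then x = 43 + 72·4 = 331, valid modulo lcm(72, 11) = 792: x ≡ 331 (mod 792).
  Combine with x ≡ 0 (mod 7); new modulus lcm = 5544.
    Write x = 331 + 792·t and substitute into x ≡ 0 (mod 7): 792·t ≡ 0 − 331 = -331 (mod 7).
    Reduce coefficients mod 7: 1·t ≡ 5 (mod 7).
    So t ≡ 5 (mod 7).
    Then x = 331 + 792·5 = 4291, valid modulo lcm(792, 7) = 5544: x ≡ 4291 (mod 5544).
Verify against each original: 4291 mod 9 = 7, 4291 mod 8 = 3, 4291 mod 11 = 1, 4291 mod 7 = 0.

x ≡ 4291 (mod 5544).


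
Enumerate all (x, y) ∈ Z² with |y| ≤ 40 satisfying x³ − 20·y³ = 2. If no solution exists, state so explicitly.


The equation is x³ - 20y³ = 2. For fixed y, x³ = 20·y³ + 2, so a solution requires the RHS to be a perfect cube.
Strategy: iterate y from -40 to 40, compute RHS = 20·y³ + 2, and check whether it is a (positive or negative) perfect cube.
Check small values of y:
  y = 0: RHS = 2 is not a perfect cube.
  y = 1: RHS = 22 is not a perfect cube.
  y = -1: RHS = -18 is not a perfect cube.
  y = 2: RHS = 162 is not a perfect cube.
  y = -2: RHS = -158 is not a perfect cube.
  y = 3: RHS = 542 is not a perfect cube.
  y = -3: RHS = -538 is not a perfect cube.
Continuing the search up to |y| = 40 finds no solutions either.
No (x, y) in the scanned range satisfies the equation.

No integer solutions with |y| ≤ 40.


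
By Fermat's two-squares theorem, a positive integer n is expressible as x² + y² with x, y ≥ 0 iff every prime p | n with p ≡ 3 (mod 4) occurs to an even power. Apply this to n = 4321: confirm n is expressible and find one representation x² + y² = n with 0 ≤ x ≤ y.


Step 1: Factor n = 4321 = 29 · 149.
Step 2: Check the mod-4 condition on each prime factor: 29 ≡ 1 (mod 4), exponent 1; 149 ≡ 1 (mod 4), exponent 1.
All primes ≡ 3 (mod 4) appear to even exponent (or don't appear), so by the two-squares theorem n IS expressible as a sum of two squares.
Step 3: Build a representation. Here n = 29 · 149 is a product of primes ≡ 1 (mod 4). Each prime p ≡ 1 (mod 4) is itself a sum of two squares; find a² by testing p − a² for a perfect square:
  29: 29 − 1² = 28, 29 − 2² = 25 = 5² ⇒ 29 = 2² + 5².
  149: 149 − 1² = 148, 149 − 2² = 145, 149 − 3² = 140, 149 − 4² = 133, 149 − 5² = 124, 149 − 6² = 113, 149 − 7² = 100 = 10² ⇒ 149 = 7² + 10².
  Combine using the Brahmagupta–Fibonacci identity (a² + b²)(c² + d²) = (ac − bd)² + (ad + bc)² = (ac + bd)² + (ad − bc)²:
  29 · 149 = 4321: from (2² + 5²)(7² + 10²), take (2·7 − 5·10, 2·10 + 5·7) = (14 − 50, 20 + 35) = (-36, 55); dropping signs (only squares matter) gives (36, 55); check 36² + 55² = 1296 + 3025 = 4321 ✓.
Step 4: Order so x ≤ y and verify: 36² + 55² = 1296 + 3025 = 4321 = n. ✓

n = 4321 = 36² + 55² (one valid representation with x ≤ y).


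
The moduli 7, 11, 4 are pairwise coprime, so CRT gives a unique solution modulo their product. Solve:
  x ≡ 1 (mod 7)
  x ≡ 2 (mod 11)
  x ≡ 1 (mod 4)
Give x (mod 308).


Moduli 7, 11, 4 are pairwise coprime; by CRT there is a unique solution modulo M = 7 · 11 · 4 = 308.
Solve pairwise, accumulating the modulus:
  Start with x ≡ 1 (mod 7).
  Combine with x ≡ 2 (mod 11): since gcd(7, 11) = 1, we get a unique residue mod 77.
    Write x = 1 + 7·t and substitute into x ≡ 2 (mod 11): 7·t ≡ 2 − 1 = 1 (mod 11).
    The inverse of 7 mod 11 is 8 (since 7·8 = 56 = 5·11 + 1), so t ≡ 8·1 = 8 ≡ 8 (mod 11).
    Then x = 1 + 7·8 = 57, valid modulo lcm(7, 11) = 77: x ≡ 57 (mod 77).
  Combine with x ≡ 1 (mod 4): since gcd(77, 4) = 1, we get a unique residue mod 308.
    Write x = 57 + 77·t and substitute into x ≡ 1 (mod 4): 77·t ≡ 1 − 57 = -56 (mod 4).
    Reduce coefficients mod 4: 1·t ≡ 0 (mod 4).
    So t ≡ 0 (mod 4).
    Then x = 57 + 77·0 = 57, valid modulo lcm(77, 4) = 308: x ≡ 57 (mod 308).
Verify: 57 mod 7 = 1 ✓, 57 mod 11 = 2 ✓, 57 mod 4 = 1 ✓.

x ≡ 57 (mod 308).


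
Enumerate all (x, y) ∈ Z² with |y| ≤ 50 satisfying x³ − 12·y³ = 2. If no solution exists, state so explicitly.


The equation is x³ - 12y³ = 2. For fixed y, x³ = 12·y³ + 2, so a solution requires the RHS to be a perfect cube.
Strategy: iterate y from -50 to 50, compute RHS = 12·y³ + 2, and check whether it is a (positive or negative) perfect cube.
Check small values of y:
  y = 0: RHS = 2 is not a perfect cube.
  y = 1: RHS = 14 is not a perfect cube.
  y = -1: RHS = -10 is not a perfect cube.
  y = 2: RHS = 98 is not a perfect cube.
  y = -2: RHS = -94 is not a perfect cube.
  y = 3: RHS = 326 is not a perfect cube.
  y = -3: RHS = -322 is not a perfect cube.
Continuing the search up to |y| = 50 finds no solutions either.
No (x, y) in the scanned range satisfies the equation.

No integer solutions with |y| ≤ 50.


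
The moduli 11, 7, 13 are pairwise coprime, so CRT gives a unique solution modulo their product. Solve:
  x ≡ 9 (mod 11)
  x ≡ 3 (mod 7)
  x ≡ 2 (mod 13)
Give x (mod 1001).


Moduli 11, 7, 13 are pairwise coprime; by CRT there is a unique solution modulo M = 11 · 7 · 13 = 1001.
Solve pairwise, accumulating the modulus:
  Start with x ≡ 9 (mod 11).
  Combine with x ≡ 3 (mod 7): since gcd(11, 7) = 1, we get a unique residue mod 77.
    Write x = 9 + 11·t and substitute into x ≡ 3 (mod 7): 11·t ≡ 3 − 9 = -6 (mod 7).
    Reduce coefficients mod 7: 4·t ≡ 1 (mod 7).
    The inverse of 4 mod 7 is 2 (since 4·2 = 8 = 1·7 + 1), so t ≡ 2·1 = 2 ≡ 2 (mod 7).
    Then x = 9 + 11·2 = 31, valid modulo lcm(11, 7) = 77: x ≡ 31 (mod 77).
  Combine with x ≡ 2 (mod 13): since gcd(77, 13) = 1, we get a unique residue mod 1001.
    Write x = 31 + 77·t and substitute into x ≡ 2 (mod 13): 77·t ≡ 2 − 31 = -29 (mod 13).
    Reduce coefficients mod 13: 12·t ≡ 10 (mod 13).
    The inverse of 12 mod 13 is 12 (since 12·12 = 144 = 11·13 + 1), so t ≡ 12·10 = 120 ≡ 3 (mod 13).
    Then x = 31 + 77·3 = 262, valid modulo lcm(77, 13) = 1001: x ≡ 262 (mod 1001).
Verify: 262 mod 11 = 9 ✓, 262 mod 7 = 3 ✓, 262 mod 13 = 2 ✓.

x ≡ 262 (mod 1001).


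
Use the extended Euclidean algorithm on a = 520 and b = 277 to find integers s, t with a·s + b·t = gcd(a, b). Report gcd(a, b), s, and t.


Euclidean algorithm on (520, 277) — divide until remainder is 0:
  520 = 1 · 277 + 243
  277 = 1 · 243 + 34
  243 = 7 · 34 + 5
  34 = 6 · 5 + 4
  5 = 1 · 4 + 1
  4 = 4 · 1 + 0
gcd(520, 277) = 1.
Track Bezout coefficients alongside the remainders: start with r₀ = 520 = a·1 + b·0 (s = 1, t = 0) and r₁ = 277 = a·0 + b·1 (s = 0, t = 1); each new remainder r_{k+1} = r_{k-1} − q_k·r_k inherits s_{k+1} = s_{k-1} − q_k·s_k, t_{k+1} = t_{k-1} − q_k·t_k, so r_k = a·s_k + b·t_k at every step:
  q = 1: r = 243, s = 1 − 1·0 = 1, t = 0 − 1·1 = -1  (check: 520·1 + 277·(-1) = 243)
  q = 1: r = 34, s = 0 − 1·1 = -1, t = 1 − 1·(-1) = 2  (check: 520·(-1) + 277·2 = 34)
  q = 7: r = 5, s = 1 − 7·(-1) = 8, t = -1 − 7·2 = -15  (check: 520·8 + 277·(-15) = 5)
  q = 6: r = 4, s = -1 − 6·8 = -49, t = 2 − 6·(-15) = 92  (check: 520·(-49) + 277·92 = 4)
  q = 1: r = 1, s = 8 − 1·(-49) = 57, t = -15 − 1·92 = -107  (check: 520·57 + 277·(-107) = 1)
The row with r = 1 (the gcd) gives the Bezout coefficients s = 57, t = -107.
Result: 520 · (57) + 277 · (-107) = 1.

gcd(520, 277) = 1; s = 57, t = -107 (check: 520·57 + 277·(-107) = 1).


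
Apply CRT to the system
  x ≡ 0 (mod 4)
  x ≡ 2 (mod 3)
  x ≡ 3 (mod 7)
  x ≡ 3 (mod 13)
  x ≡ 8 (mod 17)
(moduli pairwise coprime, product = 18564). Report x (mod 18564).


Product of moduli M = 4 · 3 · 7 · 13 · 17 = 18564.
Merge one congruence at a time:
  Start: x ≡ 0 (mod 4).
  Combine with x ≡ 2 (mod 3); new modulus lcm = 12.
    Write x = 0 + 4·t and substitute into x ≡ 2 (mod 3): 4·t ≡ 2 − 0 = 2 (mod 3).
    Reduce coefficients mod 3: 1·t ≡ 2 (mod 3).
    So t ≡ 2 (mod 3).
    Then x = 0 + 4·2 = 8, valid modulo lcm(4, 3) = 12: x ≡ 8 (mod 12).
  Combine with x ≡ 3 (mod 7); new modulus lcm = 84.
    Write x = 8 + 12·t and substitute into x ≡ 3 (mod 7): 12·t ≡ 3 − 8 = -5 (mod 7).
    Reduce coefficients mod 7: 5·t ≡ 2 (mod 7).
    The inverse of 5 mod 7 is 3 (since 5·3 = 15 = 2·7 + 1), so t ≡ 3·2 = 6 ≡ 6 (mod 7).
    Then x = 8 + 12·6 = 80, valid modulo lcm(12, 7) = 84: x ≡ 80 (mod 84).
  Combine with x ≡ 3 (mod 13); new modulus lcm = 1092.
    Write x = 80 + 84·t and substitute into x ≡ 3 (mod 13): 84·t ≡ 3 − 80 = -77 (mod 13).
    Reduce coefficients mod 13: 6·t ≡ 1 (mod 13).
    The inverse of 6 mod 13 is 11 (since 6·11 = 66 = 5·13 + 1), so t ≡ 11·1 = 11 ≡ 11 (mod 13).
    Then x = 80 + 84·11 = 1004, valid modulo lcm(84, 13) = 1092: x ≡ 1004 (mod 1092).
  Combine with x ≡ 8 (mod 17); new modulus lcm = 18564.
    Write x = 1004 + 1092·t and substitute into x ≡ 8 (mod 17): 1092·t ≡ 8 − 1004 = -996 (mod 17).
    Reduce coefficients mod 17: 4·t ≡ 7 (mod 17).
    The inverse of 4 mod 17 is 13 (since 4·13 = 52 = 3·17 + 1), so t ≡ 13·7 = 91 ≡ 6 (mod 17).
    Then x = 1004 + 1092·6 = 7556, valid modulo lcm(1092, 17) = 18564: x ≡ 7556 (mod 18564).
Verify against each original: 7556 mod 4 = 0, 7556 mod 3 = 2, 7556 mod 7 = 3, 7556 mod 13 = 3, 7556 mod 17 = 8.

x ≡ 7556 (mod 18564).


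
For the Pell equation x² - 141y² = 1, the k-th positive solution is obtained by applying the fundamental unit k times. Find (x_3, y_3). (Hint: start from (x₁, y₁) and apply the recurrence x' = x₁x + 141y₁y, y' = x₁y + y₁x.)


Step 1: Find the fundamental solution (x₁, y₁) of x² - 141y² = 1.
  Expand √141 as a continued fraction. a₀ = ⌊√141⌋ = 11; iterate m_{k+1} = d_k·a_k − m_k, d_{k+1} = (141 − m_{k+1}²)/d_k, a_{k+1} = ⌊(a₀ + m_{k+1})/d_{k+1}⌋ (starting m₀ = 0, d₀ = 1), with convergents p_k = a_k·p_{k-1} + p_{k-2}, q_k = a_k·q_{k-1} + q_{k-2} (p₋₁ = 1, q₋₁ = 0):
  k = 0: a₀ = 11; p₀/q₀ = 11/1; p₀² − 141·q₀² = 121 − 141 = -20.
  k = 1: m = 11, d = 20, a = ⌊(11 + 11)/20⌋ = 1; p/q = (1·11 + 1)/(1·1 + 0) = 12/1; p² − 141·q² = 144 − 141 = 3.
  k = 2: m = 9, d = 3, a = ⌊(11 + 9)/3⌋ = 6; p/q = (6·12 + 11)/(6·1 + 1) = 83/7; p² − 141·q² = 6889 − 6909 = -20.
  k = 3: m = 9, d = 20, a = ⌊(11 + 9)/20⌋ = 1; p/q = (1·83 + 12)/(1·7 + 1) = 95/8; p² − 141·q² = 9025 − 9024 = 1.
  The first convergent with p² − 141·q² = 1 gives the fundamental solution (x₁, y₁) = (95, 8).
Step 2: Apply the recurrence (x_{n+1}, y_{n+1}) = (x₁x_n + 141y₁y_n, x₁y_n + y₁x_n) repeatedly.
  From (x_1, y_1) = (95, 8): x_2 = 95·95 + 141·8·8 = 18049; y_2 = 95·8 + 8·95 = 1520.
  From (x_2, y_2) = (18049, 1520): x_3 = 95·18049 + 141·8·1520 = 3429215; y_3 = 95·1520 + 8·18049 = 288792.
Step 3: Verify x_3² - 141·y_3² = 11759515516225 - 11759515516224 = 1 (should be 1). ✓

(x_1, y_1) = (95, 8); (x_3, y_3) = (3429215, 288792).


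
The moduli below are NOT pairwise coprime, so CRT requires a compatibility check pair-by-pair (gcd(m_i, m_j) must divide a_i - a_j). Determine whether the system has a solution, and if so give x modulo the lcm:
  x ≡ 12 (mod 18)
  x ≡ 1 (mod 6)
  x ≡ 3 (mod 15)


Moduli 18, 6, 15 are not pairwise coprime, so CRT works modulo lcm(m_i) when all pairwise compatibility conditions hold.
Pairwise compatibility: gcd(m_i, m_j) must divide a_i - a_j for every pair.
Merge one congruence at a time:
  Start: x ≡ 12 (mod 18).
  Combine with x ≡ 1 (mod 6): gcd(18, 6) = 6, and 1 - 12 = -11 is NOT divisible by 6.
    ⇒ system is inconsistent (no integer solution).

No solution (the system is inconsistent).


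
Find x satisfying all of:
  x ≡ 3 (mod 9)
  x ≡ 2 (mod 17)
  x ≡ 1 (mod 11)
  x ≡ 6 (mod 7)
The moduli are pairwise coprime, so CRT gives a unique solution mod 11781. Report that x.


Product of moduli M = 9 · 17 · 11 · 7 = 11781.
Merge one congruence at a time:
  Start: x ≡ 3 (mod 9).
  Combine with x ≡ 2 (mod 17); new modulus lcm = 153.
    Write x = 3 + 9·t and substitute into x ≡ 2 (mod 17): 9·t ≡ 2 − 3 = -1 (mod 17).
    Reduce coefficients mod 17: 9·t ≡ 16 (mod 17).
    The inverse of 9 mod 17 is 2 (since 9·2 = 18 = 1·17 + 1), so t ≡ 2·16 = 32 ≡ 15 (mod 17).
    Then x = 3 + 9·15 = 138, valid modulo lcm(9, 17) = 153: x ≡ 138 (mod 153).
  Combine with x ≡ 1 (mod 11); new modulus lcm = 1683.
    Write x = 138 + 153·t and substitute into x ≡ 1 (mod 11): 153·t ≡ 1 − 138 = -137 (mod 11).
    Reduce coefficients mod 11: 10·t ≡ 6 (mod 11).
    The inverse of 10 mod 11 is 10 (since 10·10 = 100 = 9·11 + 1), so t ≡ 10·6 = 60 ≡ 5 (mod 11).
    Then x = 138 + 153·5 = 903, valid modulo lcm(153, 11) = 1683: x ≡ 903 (mod 1683).
  Combine with x ≡ 6 (mod 7); new modulus lcm = 11781.
    Write x = 903 + 1683·t and substitute into x ≡ 6 (mod 7): 1683·t ≡ 6 − 903 = -897 (mod 7).
    Reduce coefficients mod 7: 3·t ≡ 6 (mod 7).
    The inverse of 3 mod 7 is 5 (since 3·5 = 15 = 2·7 + 1), so t ≡ 5·6 = 30 ≡ 2 (mod 7).
    Then x = 903 + 1683·2 = 4269, valid modulo lcm(1683, 7) = 11781: x ≡ 4269 (mod 11781).
Verify against each original: 4269 mod 9 = 3, 4269 mod 17 = 2, 4269 mod 11 = 1, 4269 mod 7 = 6.

x ≡ 4269 (mod 11781).


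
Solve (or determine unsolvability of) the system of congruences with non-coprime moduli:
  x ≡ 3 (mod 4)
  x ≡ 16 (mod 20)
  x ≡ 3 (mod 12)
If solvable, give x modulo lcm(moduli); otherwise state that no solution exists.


Moduli 4, 20, 12 are not pairwise coprime, so CRT works modulo lcm(m_i) when all pairwise compatibility conditions hold.
Pairwise compatibility: gcd(m_i, m_j) must divide a_i - a_j for every pair.
Merge one congruence at a time:
  Start: x ≡ 3 (mod 4).
  Combine with x ≡ 16 (mod 20): gcd(4, 20) = 4, and 16 - 3 = 13 is NOT divisible by 4.
    ⇒ system is inconsistent (no integer solution).

No solution (the system is inconsistent).


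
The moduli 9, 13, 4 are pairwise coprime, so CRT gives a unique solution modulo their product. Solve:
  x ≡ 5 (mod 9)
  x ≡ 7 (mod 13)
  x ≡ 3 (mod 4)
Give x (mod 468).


Moduli 9, 13, 4 are pairwise coprime; by CRT there is a unique solution modulo M = 9 · 13 · 4 = 468.
Solve pairwise, accumulating the modulus:
  Start with x ≡ 5 (mod 9).
  Combine with x ≡ 7 (mod 13): since gcd(9, 13) = 1, we get a unique residue mod 117.
    Write x = 5 + 9·t and substitute into x ≡ 7 (mod 13): 9·t ≡ 7 − 5 = 2 (mod 13).
    The inverse of 9 mod 13 is 3 (since 9·3 = 27 = 2·13 + 1), so t ≡ 3·2 = 6 ≡ 6 (mod 13).
    Then x = 5 + 9·6 = 59, valid modulo lcm(9, 13) = 117: x ≡ 59 (mod 117).
  Combine with x ≡ 3 (mod 4): since gcd(117, 4) = 1, we get a unique residue mod 468.
    Write x = 59 + 117·t and substitute into x ≡ 3 (mod 4): 117·t ≡ 3 − 59 = -56 (mod 4).
    Reduce coefficients mod 4: 1·t ≡ 0 (mod 4).
    So t ≡ 0 (mod 4).
    Then x = 59 + 117·0 = 59, valid modulo lcm(117, 4) = 468: x ≡ 59 (mod 468).
Verify: 59 mod 9 = 5 ✓, 59 mod 13 = 7 ✓, 59 mod 4 = 3 ✓.

x ≡ 59 (mod 468).


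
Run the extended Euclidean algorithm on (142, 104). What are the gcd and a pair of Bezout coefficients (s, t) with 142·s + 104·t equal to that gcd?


Euclidean algorithm on (142, 104) — divide until remainder is 0:
  142 = 1 · 104 + 38
  104 = 2 · 38 + 28
  38 = 1 · 28 + 10
  28 = 2 · 10 + 8
  10 = 1 · 8 + 2
  8 = 4 · 2 + 0
gcd(142, 104) = 2.
Track Bezout coefficients alongside the remainders: start with r₀ = 142 = a·1 + b·0 (s = 1, t = 0) and r₁ = 104 = a·0 + b·1 (s = 0, t = 1); each new remainder r_{k+1} = r_{k-1} − q_k·r_k inherits s_{k+1} = s_{k-1} − q_k·s_k, t_{k+1} = t_{k-1} − q_k·t_k, so r_k = a·s_k + b·t_k at every step:
  q = 1: r = 38, s = 1 − 1·0 = 1, t = 0 − 1·1 = -1  (check: 142·1 + 104·(-1) = 38)
  q = 2: r = 28, s = 0 − 2·1 = -2, t = 1 − 2·(-1) = 3  (check: 142·(-2) + 104·3 = 28)
  q = 1: r = 10, s = 1 − 1·(-2) = 3, t = -1 − 1·3 = -4  (check: 142·3 + 104·(-4) = 10)
  q = 2: r = 8, s = -2 − 2·3 = -8, t = 3 − 2·(-4) = 11  (check: 142·(-8) + 104·11 = 8)
  q = 1: r = 2, s = 3 − 1·(-8) = 11, t = -4 − 1·11 = -15  (check: 142·11 + 104·(-15) = 2)
The row with r = 2 (the gcd) gives the Bezout coefficients s = 11, t = -15.
Result: 142 · (11) + 104 · (-15) = 2.

gcd(142, 104) = 2; s = 11, t = -15 (check: 142·11 + 104·(-15) = 2).


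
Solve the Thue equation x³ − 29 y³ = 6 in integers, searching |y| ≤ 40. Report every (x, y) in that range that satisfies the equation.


The equation is x³ - 29y³ = 6. For fixed y, x³ = 29·y³ + 6, so a solution requires the RHS to be a perfect cube.
Strategy: iterate y from -40 to 40, compute RHS = 29·y³ + 6, and check whether it is a (positive or negative) perfect cube.
Check small values of y:
  y = 0: RHS = 6 is not a perfect cube.
  y = 1: RHS = 35 is not a perfect cube.
  y = -1: RHS = -23 is not a perfect cube.
  y = 2: RHS = 238 is not a perfect cube.
  y = -2: RHS = -226 is not a perfect cube.
  y = 3: RHS = 789 is not a perfect cube.
  y = -3: RHS = -777 is not a perfect cube.
Continuing the search up to |y| = 40 finds no solutions either.
No (x, y) in the scanned range satisfies the equation.

No integer solutions with |y| ≤ 40.


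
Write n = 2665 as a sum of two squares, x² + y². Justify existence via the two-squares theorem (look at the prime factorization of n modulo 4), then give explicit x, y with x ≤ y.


Step 1: Factor n = 2665 = 5 · 13 · 41.
Step 2: Check the mod-4 condition on each prime factor: 5 ≡ 1 (mod 4), exponent 1; 13 ≡ 1 (mod 4), exponent 1; 41 ≡ 1 (mod 4), exponent 1.
All primes ≡ 3 (mod 4) appear to even exponent (or don't appear), so by the two-squares theorem n IS expressible as a sum of two squares.
Step 3: Build a representation. Here n = 5 · 13 · 41 is a product of primes ≡ 1 (mod 4). Each prime p ≡ 1 (mod 4) is itself a sum of two squares; find a² by testing p − a² for a perfect square:
  5: 5 − 1² = 4 = 2² ⇒ 5 = 1² + 2².
  13: 13 − 1² = 12, 13 − 2² = 9 = 3² ⇒ 13 = 2² + 3².
  41: 41 − 1² = 40, 41 − 2² = 37, 41 − 3² = 32, 41 − 4² = 25 = 5² ⇒ 41 = 4² + 5².
  Combine using the Brahmagupta–Fibonacci identity (a² + b²)(c² + d²) = (ac − bd)² + (ad + bc)² = (ac + bd)² + (ad − bc)²:
  5 · 13 = 65: from (1² + 2²)(2² + 3²), take (1·2 − 2·3, 1·3 + 2·2) = (2 − 6, 3 + 4) = (-4, 7); dropping signs (only squares matter) gives (4, 7); check 4² + 7² = 16 + 49 = 65 ✓.
  65 · 41 = 2665: from (4² + 7²)(4² + 5²), take (4·4 − 7·5, 4·5 + 7·4) = (16 − 35, 20 + 28) = (-19, 48); dropping signs (only squares matter) gives (19, 48); check 19² + 48² = 361 + 2304 = 2665 ✓.
Step 4: Order so x ≤ y and verify: 19² + 48² = 361 + 2304 = 2665 = n. ✓

n = 2665 = 19² + 48² (one valid representation with x ≤ y).
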